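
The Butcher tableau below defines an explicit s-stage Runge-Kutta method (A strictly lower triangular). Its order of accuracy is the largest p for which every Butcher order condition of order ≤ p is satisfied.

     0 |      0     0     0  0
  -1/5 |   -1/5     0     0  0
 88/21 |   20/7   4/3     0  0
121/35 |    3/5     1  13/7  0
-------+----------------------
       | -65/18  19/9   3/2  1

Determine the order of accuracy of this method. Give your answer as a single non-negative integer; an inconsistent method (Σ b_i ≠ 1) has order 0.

1

b = (-65/18, 19/9, 3/2, 1)
c = (0, -1/5, 88/21, 121/35)
Ac = (0, 0, -4/15, 5573/735)
Σ b_i: (-65/18)·1 + 19/9·1 + 3/2·1 + 1·1 = 1 ✓
b·c: 19/9·(-1/5) + 3/2·88/21 + 1·121/35 = 2936/315 ≠ 1/2 ⇒ order 1.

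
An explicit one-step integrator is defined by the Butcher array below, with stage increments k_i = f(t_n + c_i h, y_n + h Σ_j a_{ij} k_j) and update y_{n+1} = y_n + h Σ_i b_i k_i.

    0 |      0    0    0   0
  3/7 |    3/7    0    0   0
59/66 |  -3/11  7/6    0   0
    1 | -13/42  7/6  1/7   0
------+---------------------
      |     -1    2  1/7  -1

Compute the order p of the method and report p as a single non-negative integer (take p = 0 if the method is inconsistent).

0

b = (-1, 2, 1/7, -1)
c = (0, 3/7, 59/66, 1)
Ac = (0, 0, 1/2, 145/231)
Σ b_i: (-1)·1 + 2·1 + 1/7·1 + (-1)·1 = 1/7 ≠ 1 ⇒ order 0.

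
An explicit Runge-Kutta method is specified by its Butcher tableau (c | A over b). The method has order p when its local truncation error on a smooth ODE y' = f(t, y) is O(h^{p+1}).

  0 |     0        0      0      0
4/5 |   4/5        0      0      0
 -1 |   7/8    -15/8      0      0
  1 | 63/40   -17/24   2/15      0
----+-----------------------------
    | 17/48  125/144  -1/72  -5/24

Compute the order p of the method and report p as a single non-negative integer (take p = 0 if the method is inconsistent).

b = (17/48, 125/144, -1/72, -5/24)
c = (0, 4/5, -1, 1)
Ac = (0, 0, -3/2, -7/10)
Σ b_i: 17/48·1 + 125/144·1 + (-1/72)·1 + (-5/24)·1 = 1 ✓
b·c: 125/144·4/5 + (-1/72)·(-1) + (-5/24)·1 = 1/2 ✓
b·c²: 125/144·16/25 + (-1/72)·1 + (-5/24)·1 = 1/3 ✓
b·Ac: (-1/72)·(-3/2) + (-5/24)·(-7/10) = 1/6 ✓
b·c³: 125/144·64/125 + (-1/72)·(-1) + (-5/24)·1 = 1/4 ✓
b·(c∘Ac): (-1/72)·3/2 + (-5/24)·(-7/10) = 1/8 ✓
b·Ac²: (-1/72)·(-6/5) + (-5/24)·(-8/25) = 1/12 ✓
b·A²c: (-5/24)·(-1/5) = 1/24 ✓; 4 stages ⇒ order 4.

4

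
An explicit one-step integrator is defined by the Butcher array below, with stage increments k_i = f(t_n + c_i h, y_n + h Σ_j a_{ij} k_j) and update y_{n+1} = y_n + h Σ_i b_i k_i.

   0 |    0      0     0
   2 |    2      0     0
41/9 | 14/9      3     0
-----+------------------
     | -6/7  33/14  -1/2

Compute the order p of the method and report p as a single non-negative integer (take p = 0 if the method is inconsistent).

1

b = (-6/7, 33/14, -1/2)
c = (0, 2, 41/9)
Ac = (0, 0, 6)
Σ b_i: (-6/7)·1 + 33/14·1 + (-1/2)·1 = 1 ✓
b·c: 33/14·2 + (-1/2)·41/9 = 307/126 ≠ 1/2 ⇒ order 1.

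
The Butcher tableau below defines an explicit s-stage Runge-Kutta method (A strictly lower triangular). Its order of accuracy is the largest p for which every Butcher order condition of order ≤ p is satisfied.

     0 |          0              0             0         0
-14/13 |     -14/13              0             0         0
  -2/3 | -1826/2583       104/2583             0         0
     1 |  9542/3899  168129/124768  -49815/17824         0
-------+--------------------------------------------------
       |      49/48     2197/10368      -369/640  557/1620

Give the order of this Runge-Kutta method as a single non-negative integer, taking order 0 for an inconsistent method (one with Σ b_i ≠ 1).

b = (49/48, 2197/10368, -369/640, 557/1620)
c = (0, -14/13, -2/3, 1)
Ac = (0, 0, -16/369, 459/1114)
Σ b_i: 49/48·1 + 2197/10368·1 + (-369/640)·1 + 557/1620·1 = 1 ✓
b·c: 2197/10368·(-14/13) + (-369/640)·(-2/3) + 557/1620·1 = 1/2 ✓
b·c²: 2197/10368·196/169 + (-369/640)·4/9 + 557/1620·1 = 1/3 ✓
b·Ac: (-369/640)·(-16/369) + 557/1620·459/1114 = 1/6 ✓
b·c³: 2197/10368·(-2744/2197) + (-369/640)·(-8/27) + 557/1620·1 = 1/4 ✓
b·(c∘Ac): (-369/640)·32/1107 + 557/1620·459/1114 = 1/8 ✓
b·Ac²: (-369/640)·224/4797 + 557/1620·2322/7241 = 1/12 ✓
b·A²c: 557/1620·135/1114 = 1/24 ✓; 4 stages ⇒ order 4.

4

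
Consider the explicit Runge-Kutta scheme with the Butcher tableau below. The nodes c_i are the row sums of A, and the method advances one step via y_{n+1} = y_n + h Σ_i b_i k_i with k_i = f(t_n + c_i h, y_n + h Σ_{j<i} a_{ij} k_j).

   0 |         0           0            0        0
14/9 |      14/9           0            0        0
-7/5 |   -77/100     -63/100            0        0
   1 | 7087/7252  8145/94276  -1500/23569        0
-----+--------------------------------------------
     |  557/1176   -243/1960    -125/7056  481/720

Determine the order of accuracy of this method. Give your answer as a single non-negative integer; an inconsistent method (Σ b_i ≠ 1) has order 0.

b = (557/1176, -243/1960, -125/7056, 481/720)
c = (0, 14/9, -7/5, 1)
Ac = (0, 0, -49/50, 215/962)
Σ b_i: 557/1176·1 + (-243/1960)·1 + (-125/7056)·1 + 481/720·1 = 1 ✓
b·c: (-243/1960)·14/9 + (-125/7056)·(-7/5) + 481/720·1 = 1/2 ✓
b·c²: (-243/1960)·196/81 + (-125/7056)·49/25 + 481/720·1 = 1/3 ✓
b·Ac: (-125/7056)·(-49/50) + 481/720·215/962 = 1/6 ✓
b·c³: (-243/1960)·2744/729 + (-125/7056)·(-343/125) + 481/720·1 = 1/4 ✓
b·(c∘Ac): (-125/7056)·343/250 + 481/720·215/962 = 1/8 ✓
b·Ac²: (-125/7056)·(-343/225) + 481/720·365/4329 = 1/12 ✓
b·A²c: 481/720·30/481 = 1/24 ✓; 4 stages ⇒ order 4.

4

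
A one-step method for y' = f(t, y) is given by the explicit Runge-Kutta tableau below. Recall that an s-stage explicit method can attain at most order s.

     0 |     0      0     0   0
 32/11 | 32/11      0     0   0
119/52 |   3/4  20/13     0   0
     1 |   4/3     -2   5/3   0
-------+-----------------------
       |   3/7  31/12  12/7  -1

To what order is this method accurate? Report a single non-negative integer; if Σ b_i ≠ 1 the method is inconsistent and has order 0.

b = (3/7, 31/12, 12/7, -1)
c = (0, 32/11, 119/52, 1)
Ac = (0, 0, 640/143, -3439/1716)
Σ b_i: 3/7·1 + 31/12·1 + 12/7·1 + (-1)·1 = 313/84 ≠ 1 ⇒ order 0.

0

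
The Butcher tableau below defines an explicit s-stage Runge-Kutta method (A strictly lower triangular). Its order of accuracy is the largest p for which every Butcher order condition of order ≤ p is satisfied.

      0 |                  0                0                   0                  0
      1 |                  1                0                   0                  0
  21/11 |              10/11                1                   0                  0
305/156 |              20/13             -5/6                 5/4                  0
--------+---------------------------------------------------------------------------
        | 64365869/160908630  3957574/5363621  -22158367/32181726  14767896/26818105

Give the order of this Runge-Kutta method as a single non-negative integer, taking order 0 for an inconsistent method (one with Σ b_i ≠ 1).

3

b = (64365869/160908630, 3957574/5363621, -22158367/32181726, 14767896/26818105)
c = (0, 1, 21/11, 305/156)
Ac = (0, 0, 1, 205/132)
Σ b_i: 64365869/160908630·1 + 3957574/5363621·1 + (-22158367/32181726)·1 + 14767896/26818105·1 = 1 ✓
b·c: 3957574/5363621·1 + (-22158367/32181726)·21/11 + 14767896/26818105·305/156 = 1/2 ✓
b·c²: 3957574/5363621·1 + (-22158367/32181726)·441/121 + 14767896/26818105·93025/24336 = 1/3 ✓
b·Ac: (-22158367/32181726)·1 + 14767896/26818105·205/132 = 1/6 ✓
b·c³: 3957574/5363621·1 + (-22158367/32181726)·9261/1331 + 14767896/26818105·28372625/3796416 = 3451075747/55223841816 ≠ 1/4 ⇒ order 3.
b·(c∘Ac): (-22158367/32181726)·21/11 + 14767896/26818105·62525/20592 = 5753339/16090863 ≠ 1/8
b·Ac²: (-22158367/32181726)·1 + 14767896/26818105·5405/1452 = 481898671/353998986 ≠ 1/12
b·A²c: 14767896/26818105·5/4 = 3691974/5363621 ≠ 1/24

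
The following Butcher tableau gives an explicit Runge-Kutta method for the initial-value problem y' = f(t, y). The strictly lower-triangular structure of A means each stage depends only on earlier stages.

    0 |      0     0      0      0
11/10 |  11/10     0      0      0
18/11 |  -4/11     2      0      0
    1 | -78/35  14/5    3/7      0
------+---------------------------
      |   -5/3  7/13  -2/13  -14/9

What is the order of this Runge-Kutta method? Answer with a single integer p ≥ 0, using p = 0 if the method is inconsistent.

b = (-5/3, 7/13, -2/13, -14/9)
c = (0, 11/10, 18/11, 1)
Ac = (0, 0, 11/5, 7279/1925)
Σ b_i: (-5/3)·1 + 7/13·1 + (-2/13)·1 + (-14/9)·1 = -332/117 ≠ 1 ⇒ order 0.

0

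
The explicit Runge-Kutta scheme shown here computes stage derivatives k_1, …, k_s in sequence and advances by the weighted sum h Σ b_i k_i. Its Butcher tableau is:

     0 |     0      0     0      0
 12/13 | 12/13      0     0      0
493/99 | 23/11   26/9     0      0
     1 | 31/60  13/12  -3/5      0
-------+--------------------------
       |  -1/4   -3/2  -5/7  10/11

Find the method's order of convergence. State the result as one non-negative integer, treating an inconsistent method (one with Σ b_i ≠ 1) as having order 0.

b = (-1/4, -3/2, -5/7, 10/11)
c = (0, 12/13, 493/99, 1)
Ac = (0, 0, 8/3, -328/165)
Σ b_i: (-1/4)·1 + (-3/2)·1 + (-5/7)·1 + 10/11·1 = -479/308 ≠ 1 ⇒ order 0.

0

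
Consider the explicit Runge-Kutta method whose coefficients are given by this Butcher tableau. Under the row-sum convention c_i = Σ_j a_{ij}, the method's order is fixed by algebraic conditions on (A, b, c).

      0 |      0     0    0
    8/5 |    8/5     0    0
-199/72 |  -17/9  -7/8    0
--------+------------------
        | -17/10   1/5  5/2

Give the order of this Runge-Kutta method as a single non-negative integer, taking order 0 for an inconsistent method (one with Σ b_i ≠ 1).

b = (-17/10, 1/5, 5/2)
c = (0, 8/5, -199/72)
Ac = (0, 0, -7/5)
Σ b_i: (-17/10)·1 + 1/5·1 + 5/2·1 = 1 ✓
b·c: 1/5·8/5 + 5/2·(-199/72) = -23723/3600 ≠ 1/2 ⇒ order 1.

1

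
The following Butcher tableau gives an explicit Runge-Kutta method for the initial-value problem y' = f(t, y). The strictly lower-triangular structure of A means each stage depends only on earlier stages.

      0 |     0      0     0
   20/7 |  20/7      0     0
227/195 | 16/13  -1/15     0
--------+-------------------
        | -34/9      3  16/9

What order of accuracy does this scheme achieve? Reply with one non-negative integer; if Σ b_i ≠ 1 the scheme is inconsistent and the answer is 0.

b = (-34/9, 3, 16/9)
c = (0, 20/7, 227/195)
Ac = (0, 0, -4/21)
Σ b_i: (-34/9)·1 + 3·1 + 16/9·1 = 1 ✓
b·c: 3·20/7 + 16/9·227/195 = 130724/12285 ≠ 1/2 ⇒ order 1.

1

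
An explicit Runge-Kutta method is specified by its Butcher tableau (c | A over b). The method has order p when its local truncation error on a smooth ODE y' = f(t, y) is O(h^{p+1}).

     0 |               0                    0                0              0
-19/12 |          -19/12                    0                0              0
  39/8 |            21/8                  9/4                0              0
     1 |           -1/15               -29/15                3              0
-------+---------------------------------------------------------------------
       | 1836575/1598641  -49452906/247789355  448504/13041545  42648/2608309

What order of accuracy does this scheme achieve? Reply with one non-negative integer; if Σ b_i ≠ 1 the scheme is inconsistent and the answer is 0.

3

b = (1836575/1598641, -49452906/247789355, 448504/13041545, 42648/2608309)
c = (0, -19/12, 39/8, 1)
Ac = (0, 0, -57/16, 6367/360)
Σ b_i: 1836575/1598641·1 + (-49452906/247789355)·1 + 448504/13041545·1 + 42648/2608309·1 = 1 ✓
b·c: (-49452906/247789355)·(-19/12) + 448504/13041545·39/8 + 42648/2608309·1 = 1/2 ✓
b·c²: (-49452906/247789355)·361/144 + 448504/13041545·1521/64 + 42648/2608309·1 = 1/3 ✓
b·Ac: 448504/13041545·(-57/16) + 42648/2608309·6367/360 = 1/6 ✓
b·c³: (-49452906/247789355)·(-6859/1728) + 448504/13041545·59319/512 + 42648/2608309·1 = 232284317/48464064 ≠ 1/4 ⇒ order 3.
b·(c∘Ac): 448504/13041545·(-2223/128) + 42648/2608309·6367/360 = -6221213/20193360 ≠ 1/8
b·Ac²: 448504/13041545·361/64 + 42648/2608309·574129/8640 = 969658/757251 ≠ 1/12
b·A²c: 42648/2608309·(-171/16) = -911601/5216618 ≠ 1/24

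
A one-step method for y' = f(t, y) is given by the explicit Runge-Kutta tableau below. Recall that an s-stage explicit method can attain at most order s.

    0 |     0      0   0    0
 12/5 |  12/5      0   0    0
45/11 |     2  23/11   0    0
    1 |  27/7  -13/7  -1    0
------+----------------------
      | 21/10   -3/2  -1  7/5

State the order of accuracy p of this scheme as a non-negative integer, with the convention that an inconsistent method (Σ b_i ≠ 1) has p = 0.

1

b = (21/10, -3/2, -1, 7/5)
c = (0, 12/5, 45/11, 1)
Ac = (0, 0, 276/55, -3291/385)
Σ b_i: 21/10·1 + (-3/2)·1 + (-1)·1 + 7/5·1 = 1 ✓
b·c: (-3/2)·12/5 + (-1)·45/11 + 7/5·1 = -346/55 ≠ 1/2 ⇒ order 1.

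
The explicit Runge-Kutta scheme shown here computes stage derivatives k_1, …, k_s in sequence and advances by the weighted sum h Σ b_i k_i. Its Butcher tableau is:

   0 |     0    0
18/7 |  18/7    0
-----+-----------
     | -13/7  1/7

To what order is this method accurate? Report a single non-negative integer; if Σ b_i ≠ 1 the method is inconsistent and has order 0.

0

b = (-13/7, 1/7)
c = (0, 18/7)
Σ b_i: (-13/7)·1 + 1/7·1 = -12/7 ≠ 1 ⇒ order 0.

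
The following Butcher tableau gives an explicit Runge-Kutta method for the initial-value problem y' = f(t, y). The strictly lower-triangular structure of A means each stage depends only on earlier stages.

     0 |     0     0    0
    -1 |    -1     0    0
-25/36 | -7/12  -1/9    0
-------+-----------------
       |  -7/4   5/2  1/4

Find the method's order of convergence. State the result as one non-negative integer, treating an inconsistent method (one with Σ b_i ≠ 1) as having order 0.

1

b = (-7/4, 5/2, 1/4)
c = (0, -1, -25/36)
Ac = (0, 0, 1/9)
Σ b_i: (-7/4)·1 + 5/2·1 + 1/4·1 = 1 ✓
b·c: 5/2·(-1) + 1/4·(-25/36) = -385/144 ≠ 1/2 ⇒ order 1.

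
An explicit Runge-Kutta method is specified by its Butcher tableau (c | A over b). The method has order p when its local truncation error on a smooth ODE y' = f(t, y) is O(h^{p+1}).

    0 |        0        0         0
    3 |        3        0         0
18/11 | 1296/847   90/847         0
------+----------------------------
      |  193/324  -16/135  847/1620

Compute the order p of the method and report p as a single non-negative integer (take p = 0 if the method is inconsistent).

3

b = (193/324, -16/135, 847/1620)
c = (0, 3, 18/11)
Ac = (0, 0, 270/847)
Σ b_i: 193/324·1 + (-16/135)·1 + 847/1620·1 = 1 ✓
b·c: (-16/135)·3 + 847/1620·18/11 = 1/2 ✓
b·c²: (-16/135)·9 + 847/1620·324/121 = 1/3 ✓
b·Ac: 847/1620·270/847 = 1/6 ✓; 3 stages ⇒ order 3.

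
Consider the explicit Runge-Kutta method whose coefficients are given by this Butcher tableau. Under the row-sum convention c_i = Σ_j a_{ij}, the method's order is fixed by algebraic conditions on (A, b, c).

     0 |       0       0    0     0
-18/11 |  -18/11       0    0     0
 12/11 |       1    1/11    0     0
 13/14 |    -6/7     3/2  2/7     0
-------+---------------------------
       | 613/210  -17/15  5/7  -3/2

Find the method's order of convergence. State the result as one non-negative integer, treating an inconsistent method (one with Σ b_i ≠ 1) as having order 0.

b = (613/210, -17/15, 5/7, -3/2)
c = (0, -18/11, 12/11, 13/14)
Ac = (0, 0, -18/121, -15/7)
Σ b_i: 613/210·1 + (-17/15)·1 + 5/7·1 + (-3/2)·1 = 1 ✓
b·c: (-17/15)·(-18/11) + 5/7·12/11 + (-3/2)·13/14 = 273/220 ≠ 1/2 ⇒ order 1.

1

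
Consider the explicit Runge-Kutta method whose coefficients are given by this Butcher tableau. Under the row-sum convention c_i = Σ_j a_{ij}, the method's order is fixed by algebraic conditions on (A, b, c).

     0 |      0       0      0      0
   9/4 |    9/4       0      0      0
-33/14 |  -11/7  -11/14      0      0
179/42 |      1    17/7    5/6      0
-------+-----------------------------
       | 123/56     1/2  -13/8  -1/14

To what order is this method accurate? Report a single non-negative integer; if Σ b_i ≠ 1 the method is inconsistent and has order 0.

b = (123/56, 1/2, -13/8, -1/14)
c = (0, 9/4, -33/14, 179/42)
Ac = (0, 0, -99/56, 7/2)
Σ b_i: 123/56·1 + 1/2·1 + (-13/8)·1 + (-1/14)·1 = 1 ✓
b·c: 1/2·9/4 + (-13/8)·(-33/14) + (-1/14)·179/42 = 10939/2352 ≠ 1/2 ⇒ order 1.

1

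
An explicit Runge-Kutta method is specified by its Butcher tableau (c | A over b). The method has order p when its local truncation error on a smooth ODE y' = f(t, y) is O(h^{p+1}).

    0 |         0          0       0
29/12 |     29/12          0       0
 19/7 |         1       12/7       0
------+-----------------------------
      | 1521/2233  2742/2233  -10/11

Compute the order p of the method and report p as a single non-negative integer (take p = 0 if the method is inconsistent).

2

b = (1521/2233, 2742/2233, -10/11)
c = (0, 29/12, 19/7)
Ac = (0, 0, 29/7)
Σ b_i: 1521/2233·1 + 2742/2233·1 + (-10/11)·1 = 1 ✓
b·c: 2742/2233·29/12 + (-10/11)·19/7 = 1/2 ✓
b·c²: 2742/2233·841/144 + (-10/11)·361/49 = 6131/12936 ≠ 1/3 ⇒ order 2.
b·Ac: (-10/11)·29/7 = -290/77 ≠ 1/6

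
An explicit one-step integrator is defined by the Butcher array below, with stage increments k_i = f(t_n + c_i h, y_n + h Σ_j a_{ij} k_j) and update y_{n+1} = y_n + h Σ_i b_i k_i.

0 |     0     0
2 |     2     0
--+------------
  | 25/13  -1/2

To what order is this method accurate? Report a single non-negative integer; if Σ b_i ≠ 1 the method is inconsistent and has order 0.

0

b = (25/13, -1/2)
c = (0, 2)
Σ b_i: 25/13·1 + (-1/2)·1 = 37/26 ≠ 1 ⇒ order 0.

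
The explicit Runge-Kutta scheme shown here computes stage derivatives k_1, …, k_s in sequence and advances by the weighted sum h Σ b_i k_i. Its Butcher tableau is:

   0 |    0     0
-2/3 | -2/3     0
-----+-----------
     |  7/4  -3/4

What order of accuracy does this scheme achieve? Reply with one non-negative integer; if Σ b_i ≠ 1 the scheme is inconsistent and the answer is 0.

2

b = (7/4, -3/4)
c = (0, -2/3)
Σ b_i: 7/4·1 + (-3/4)·1 = 1 ✓
b·c: (-3/4)·(-2/3) = 1/2 ✓; 2 stages ⇒ order 2.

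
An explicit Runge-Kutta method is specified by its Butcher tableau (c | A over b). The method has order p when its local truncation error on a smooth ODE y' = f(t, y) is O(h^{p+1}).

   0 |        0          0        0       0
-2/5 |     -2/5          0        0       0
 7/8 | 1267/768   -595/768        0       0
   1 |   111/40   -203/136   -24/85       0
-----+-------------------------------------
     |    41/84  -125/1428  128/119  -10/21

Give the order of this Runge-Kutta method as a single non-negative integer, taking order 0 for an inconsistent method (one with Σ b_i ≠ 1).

b = (41/84, -125/1428, 128/119, -10/21)
c = (0, -2/5, 7/8, 1)
Ac = (0, 0, 119/384, 7/20)
Σ b_i: 41/84·1 + (-125/1428)·1 + 128/119·1 + (-10/21)·1 = 1 ✓
b·c: (-125/1428)·(-2/5) + 128/119·7/8 + (-10/21)·1 = 1/2 ✓
b·c²: (-125/1428)·4/25 + 128/119·49/64 + (-10/21)·1 = 1/3 ✓
b·Ac: 128/119·119/384 + (-10/21)·7/20 = 1/6 ✓
b·c³: (-125/1428)·(-8/125) + 128/119·343/512 + (-10/21)·1 = 1/4 ✓
b·(c∘Ac): 128/119·833/3072 + (-10/21)·7/20 = 1/8 ✓
b·Ac²: 128/119·(-119/960) + (-10/21)·(-91/200) = 1/12 ✓
b·A²c: (-10/21)·(-7/80) = 1/24 ✓; 4 stages ⇒ order 4.

4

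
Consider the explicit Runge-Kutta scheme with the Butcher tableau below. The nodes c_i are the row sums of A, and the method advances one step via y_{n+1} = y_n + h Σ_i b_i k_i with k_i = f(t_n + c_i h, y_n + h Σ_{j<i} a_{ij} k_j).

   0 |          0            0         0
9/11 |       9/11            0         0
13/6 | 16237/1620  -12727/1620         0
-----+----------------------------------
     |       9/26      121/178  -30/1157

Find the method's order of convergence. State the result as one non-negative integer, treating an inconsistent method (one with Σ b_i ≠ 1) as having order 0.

b = (9/26, 121/178, -30/1157)
c = (0, 9/11, 13/6)
Ac = (0, 0, -1157/180)
Σ b_i: 9/26·1 + 121/178·1 + (-30/1157)·1 = 1 ✓
b·c: 121/178·9/11 + (-30/1157)·13/6 = 1/2 ✓
b·c²: 121/178·81/121 + (-30/1157)·169/36 = 1/3 ✓
b·Ac: (-30/1157)·(-1157/180) = 1/6 ✓; 3 stages ⇒ order 3.

3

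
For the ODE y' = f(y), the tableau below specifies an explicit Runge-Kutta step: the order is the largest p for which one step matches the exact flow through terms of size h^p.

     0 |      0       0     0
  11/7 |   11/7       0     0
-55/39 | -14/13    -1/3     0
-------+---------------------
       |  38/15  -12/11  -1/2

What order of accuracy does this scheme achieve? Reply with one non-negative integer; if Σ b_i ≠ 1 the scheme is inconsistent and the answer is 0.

b = (38/15, -12/11, -1/2)
c = (0, 11/7, -55/39)
Ac = (0, 0, -11/21)
Σ b_i: 38/15·1 + (-12/11)·1 + (-1/2)·1 = 311/330 ≠ 1 ⇒ order 0.

0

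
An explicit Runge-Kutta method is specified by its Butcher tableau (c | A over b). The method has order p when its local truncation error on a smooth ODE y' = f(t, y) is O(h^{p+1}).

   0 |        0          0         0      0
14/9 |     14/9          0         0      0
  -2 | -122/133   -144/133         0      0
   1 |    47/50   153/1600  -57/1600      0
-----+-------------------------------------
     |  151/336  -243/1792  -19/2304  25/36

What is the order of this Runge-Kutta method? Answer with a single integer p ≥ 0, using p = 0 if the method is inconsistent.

4

b = (151/336, -243/1792, -19/2304, 25/36)
c = (0, 14/9, -2, 1)
Ac = (0, 0, -32/19, 11/50)
Σ b_i: 151/336·1 + (-243/1792)·1 + (-19/2304)·1 + 25/36·1 = 1 ✓
b·c: (-243/1792)·14/9 + (-19/2304)·(-2) + 25/36·1 = 1/2 ✓
b·c²: (-243/1792)·196/81 + (-19/2304)·4 + 25/36·1 = 1/3 ✓
b·Ac: (-19/2304)·(-32/19) + 25/36·11/50 = 1/6 ✓
b·c³: (-243/1792)·2744/729 + (-19/2304)·(-8) + 25/36·1 = 1/4 ✓
b·(c∘Ac): (-19/2304)·64/19 + 25/36·11/50 = 1/8 ✓
b·Ac²: (-19/2304)·(-448/171) + 25/36·4/45 = 1/12 ✓
b·A²c: 25/36·3/50 = 1/24 ✓; 4 stages ⇒ order 4.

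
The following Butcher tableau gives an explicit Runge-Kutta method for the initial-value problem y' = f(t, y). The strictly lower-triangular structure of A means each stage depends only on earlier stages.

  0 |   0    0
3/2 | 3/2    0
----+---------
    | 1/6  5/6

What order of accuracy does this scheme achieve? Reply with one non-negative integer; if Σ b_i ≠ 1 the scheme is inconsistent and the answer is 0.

1

b = (1/6, 5/6)
c = (0, 3/2)
Σ b_i: 1/6·1 + 5/6·1 = 1 ✓
b·c: 5/6·3/2 = 5/4 ≠ 1/2 ⇒ order 1.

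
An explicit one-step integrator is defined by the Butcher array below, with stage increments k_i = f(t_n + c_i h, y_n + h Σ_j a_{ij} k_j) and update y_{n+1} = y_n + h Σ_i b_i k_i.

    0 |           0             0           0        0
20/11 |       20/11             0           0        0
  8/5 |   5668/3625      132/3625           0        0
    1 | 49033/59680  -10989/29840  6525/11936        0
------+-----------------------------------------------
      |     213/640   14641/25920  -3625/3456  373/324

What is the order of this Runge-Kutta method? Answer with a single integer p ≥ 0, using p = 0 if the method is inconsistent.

b = (213/640, 14641/25920, -3625/3456, 373/324)
c = (0, 20/11, 8/5, 1)
Ac = (0, 0, 48/725, 153/746)
Σ b_i: 213/640·1 + 14641/25920·1 + (-3625/3456)·1 + 373/324·1 = 1 ✓
b·c: 14641/25920·20/11 + (-3625/3456)·8/5 + 373/324·1 = 1/2 ✓
b·c²: 14641/25920·400/121 + (-3625/3456)·64/25 + 373/324·1 = 1/3 ✓
b·Ac: (-3625/3456)·48/725 + 373/324·153/746 = 1/6 ✓
b·c³: 14641/25920·8000/1331 + (-3625/3456)·512/125 + 373/324·1 = 1/4 ✓
b·(c∘Ac): (-3625/3456)·384/3625 + 373/324·153/746 = 1/8 ✓
b·Ac²: (-3625/3456)·192/1595 + 373/324·747/4103 = 1/12 ✓
b·A²c: 373/324·27/746 = 1/24 ✓; 4 stages ⇒ order 4.

4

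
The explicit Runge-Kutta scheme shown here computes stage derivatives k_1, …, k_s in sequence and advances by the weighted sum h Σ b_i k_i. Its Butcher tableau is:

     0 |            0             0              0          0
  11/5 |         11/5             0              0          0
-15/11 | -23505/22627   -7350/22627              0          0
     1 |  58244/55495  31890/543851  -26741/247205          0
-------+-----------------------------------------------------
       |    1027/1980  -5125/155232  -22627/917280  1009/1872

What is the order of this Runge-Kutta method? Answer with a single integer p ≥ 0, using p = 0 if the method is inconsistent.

b = (1027/1980, -5125/155232, -22627/917280, 1009/1872)
c = (0, 11/5, -15/11, 1)
Ac = (0, 0, -1470/2057, 279/1009)
Σ b_i: 1027/1980·1 + (-5125/155232)·1 + (-22627/917280)·1 + 1009/1872·1 = 1 ✓
b·c: (-5125/155232)·11/5 + (-22627/917280)·(-15/11) + 1009/1872·1 = 1/2 ✓
b·c²: (-5125/155232)·121/25 + (-22627/917280)·225/121 + 1009/1872·1 = 1/3 ✓
b·Ac: (-22627/917280)·(-1470/2057) + 1009/1872·279/1009 = 1/6 ✓
b·c³: (-5125/155232)·1331/125 + (-22627/917280)·(-3375/1331) + 1009/1872·1 = 1/4 ✓
b·(c∘Ac): (-22627/917280)·22050/22627 + 1009/1872·279/1009 = 1/8 ✓
b·Ac²: (-22627/917280)·(-294/187) + 1009/1872·417/5045 = 1/12 ✓
b·A²c: 1009/1872·78/1009 = 1/24 ✓; 4 stages ⇒ order 4.

4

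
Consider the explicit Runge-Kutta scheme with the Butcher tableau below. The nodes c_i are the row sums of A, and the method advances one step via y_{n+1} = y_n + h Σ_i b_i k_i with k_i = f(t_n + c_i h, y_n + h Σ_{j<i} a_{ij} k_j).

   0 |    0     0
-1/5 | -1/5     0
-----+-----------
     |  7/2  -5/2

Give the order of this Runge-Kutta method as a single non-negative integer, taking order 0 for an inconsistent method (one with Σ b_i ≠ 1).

2

b = (7/2, -5/2)
c = (0, -1/5)
Σ b_i: 7/2·1 + (-5/2)·1 = 1 ✓
b·c: (-5/2)·(-1/5) = 1/2 ✓; 2 stages ⇒ order 2.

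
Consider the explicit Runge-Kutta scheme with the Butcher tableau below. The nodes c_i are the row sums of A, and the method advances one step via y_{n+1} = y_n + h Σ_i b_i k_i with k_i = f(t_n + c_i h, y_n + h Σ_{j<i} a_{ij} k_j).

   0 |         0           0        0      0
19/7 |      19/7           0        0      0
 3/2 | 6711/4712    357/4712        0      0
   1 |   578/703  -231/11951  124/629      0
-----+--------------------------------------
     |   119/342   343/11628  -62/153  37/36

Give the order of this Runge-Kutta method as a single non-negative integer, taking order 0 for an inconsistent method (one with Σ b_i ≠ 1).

4

b = (119/342, 343/11628, -62/153, 37/36)
c = (0, 19/7, 3/2, 1)
Ac = (0, 0, 51/248, 9/37)
Σ b_i: 119/342·1 + 343/11628·1 + (-62/153)·1 + 37/36·1 = 1 ✓
b·c: 343/11628·19/7 + (-62/153)·3/2 + 37/36·1 = 1/2 ✓
b·c²: 343/11628·361/49 + (-62/153)·9/4 + 37/36·1 = 1/3 ✓
b·Ac: (-62/153)·51/248 + 37/36·9/37 = 1/6 ✓
b·c³: 343/11628·6859/343 + (-62/153)·27/8 + 37/36·1 = 1/4 ✓
b·(c∘Ac): (-62/153)·153/496 + 37/36·9/37 = 1/8 ✓
b·Ac²: (-62/153)·969/1736 + 37/36·78/259 = 1/12 ✓
b·A²c: 37/36·3/74 = 1/24 ✓; 4 stages ⇒ order 4.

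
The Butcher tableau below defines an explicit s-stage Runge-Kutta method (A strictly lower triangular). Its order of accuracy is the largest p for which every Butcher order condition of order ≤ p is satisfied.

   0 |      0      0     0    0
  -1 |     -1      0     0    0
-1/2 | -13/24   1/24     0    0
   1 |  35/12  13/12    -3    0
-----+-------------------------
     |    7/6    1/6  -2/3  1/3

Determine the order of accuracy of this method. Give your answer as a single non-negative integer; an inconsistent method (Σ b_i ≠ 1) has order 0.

4

b = (7/6, 1/6, -2/3, 1/3)
c = (0, -1, -1/2, 1)
Ac = (0, 0, -1/24, 5/12)
Σ b_i: 7/6·1 + 1/6·1 + (-2/3)·1 + 1/3·1 = 1 ✓
b·c: 1/6·(-1) + (-2/3)·(-1/2) + 1/3·1 = 1/2 ✓
b·c²: 1/6·1 + (-2/3)·1/4 + 1/3·1 = 1/3 ✓
b·Ac: (-2/3)·(-1/24) + 1/3·5/12 = 1/6 ✓
b·c³: 1/6·(-1) + (-2/3)·(-1/8) + 1/3·1 = 1/4 ✓
b·(c∘Ac): (-2/3)·1/48 + 1/3·5/12 = 1/8 ✓
b·Ac²: (-2/3)·1/24 + 1/3·1/3 = 1/12 ✓
b·A²c: 1/3·1/8 = 1/24 ✓; 4 stages ⇒ order 4.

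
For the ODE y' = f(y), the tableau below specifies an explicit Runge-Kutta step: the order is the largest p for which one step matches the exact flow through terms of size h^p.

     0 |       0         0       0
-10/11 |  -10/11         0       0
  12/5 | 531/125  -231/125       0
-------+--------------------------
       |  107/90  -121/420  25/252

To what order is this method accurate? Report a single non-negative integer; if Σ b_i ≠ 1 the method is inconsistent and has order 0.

b = (107/90, -121/420, 25/252)
c = (0, -10/11, 12/5)
Ac = (0, 0, 42/25)
Σ b_i: 107/90·1 + (-121/420)·1 + 25/252·1 = 1 ✓
b·c: (-121/420)·(-10/11) + 25/252·12/5 = 1/2 ✓
b·c²: (-121/420)·100/121 + 25/252·144/25 = 1/3 ✓
b·Ac: 25/252·42/25 = 1/6 ✓; 3 stages ⇒ order 3.

3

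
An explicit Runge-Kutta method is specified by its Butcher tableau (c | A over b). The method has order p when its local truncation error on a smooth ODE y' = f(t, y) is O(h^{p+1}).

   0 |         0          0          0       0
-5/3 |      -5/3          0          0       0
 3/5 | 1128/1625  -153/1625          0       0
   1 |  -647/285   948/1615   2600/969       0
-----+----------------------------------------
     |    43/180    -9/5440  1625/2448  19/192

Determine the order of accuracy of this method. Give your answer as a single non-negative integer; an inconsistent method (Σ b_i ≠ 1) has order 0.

4

b = (43/180, -9/5440, 1625/2448, 19/192)
c = (0, -5/3, 3/5, 1)
Ac = (0, 0, 51/325, 12/19)
Σ b_i: 43/180·1 + (-9/5440)·1 + 1625/2448·1 + 19/192·1 = 1 ✓
b·c: (-9/5440)·(-5/3) + 1625/2448·3/5 + 19/192·1 = 1/2 ✓
b·c²: (-9/5440)·25/9 + 1625/2448·9/25 + 19/192·1 = 1/3 ✓
b·Ac: 1625/2448·51/325 + 19/192·12/19 = 1/6 ✓
b·c³: (-9/5440)·(-125/27) + 1625/2448·27/125 + 19/192·1 = 1/4 ✓
b·(c∘Ac): 1625/2448·153/1625 + 19/192·12/19 = 1/8 ✓
b·Ac²: 1625/2448·(-17/65) + 19/192·148/57 = 1/12 ✓
b·A²c: 19/192·8/19 = 1/24 ✓; 4 stages ⇒ order 4.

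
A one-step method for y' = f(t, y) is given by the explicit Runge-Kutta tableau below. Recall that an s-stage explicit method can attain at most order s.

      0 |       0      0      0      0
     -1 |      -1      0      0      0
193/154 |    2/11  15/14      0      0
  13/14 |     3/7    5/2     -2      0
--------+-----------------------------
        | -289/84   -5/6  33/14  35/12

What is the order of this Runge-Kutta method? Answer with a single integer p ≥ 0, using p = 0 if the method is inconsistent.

1

b = (-289/84, -5/6, 33/14, 35/12)
c = (0, -1, 193/154, 13/14)
Ac = (0, 0, -15/14, -771/154)
Σ b_i: (-289/84)·1 + (-5/6)·1 + 33/14·1 + 35/12·1 = 1 ✓
b·c: (-5/6)·(-1) + 33/14·193/154 + 35/12·13/14 = 7639/1176 ≠ 1/2 ⇒ order 1.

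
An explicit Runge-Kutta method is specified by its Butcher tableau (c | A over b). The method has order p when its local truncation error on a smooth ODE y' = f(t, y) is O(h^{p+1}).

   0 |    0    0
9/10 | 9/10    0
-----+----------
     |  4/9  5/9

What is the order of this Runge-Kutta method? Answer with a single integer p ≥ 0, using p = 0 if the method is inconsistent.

2

b = (4/9, 5/9)
c = (0, 9/10)
Σ b_i: 4/9·1 + 5/9·1 = 1 ✓
b·c: 5/9·9/10 = 1/2 ✓; 2 stages ⇒ order 2.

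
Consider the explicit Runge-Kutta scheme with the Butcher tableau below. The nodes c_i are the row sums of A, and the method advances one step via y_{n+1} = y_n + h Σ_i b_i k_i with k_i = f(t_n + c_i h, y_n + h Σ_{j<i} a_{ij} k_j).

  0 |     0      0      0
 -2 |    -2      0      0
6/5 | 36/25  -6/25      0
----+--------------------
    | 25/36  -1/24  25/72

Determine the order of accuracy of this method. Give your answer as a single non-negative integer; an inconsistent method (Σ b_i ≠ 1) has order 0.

b = (25/36, -1/24, 25/72)
c = (0, -2, 6/5)
Ac = (0, 0, 12/25)
Σ b_i: 25/36·1 + (-1/24)·1 + 25/72·1 = 1 ✓
b·c: (-1/24)·(-2) + 25/72·6/5 = 1/2 ✓
b·c²: (-1/24)·4 + 25/72·36/25 = 1/3 ✓
b·Ac: 25/72·12/25 = 1/6 ✓; 3 stages ⇒ order 3.

3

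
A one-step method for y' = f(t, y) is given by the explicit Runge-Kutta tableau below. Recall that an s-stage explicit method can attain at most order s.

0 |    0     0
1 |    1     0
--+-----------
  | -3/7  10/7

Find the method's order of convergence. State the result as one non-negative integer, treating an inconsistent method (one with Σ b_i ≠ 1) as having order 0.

b = (-3/7, 10/7)
c = (0, 1)
Σ b_i: (-3/7)·1 + 10/7·1 = 1 ✓
b·c: 10/7·1 = 10/7 ≠ 1/2 ⇒ order 1.

1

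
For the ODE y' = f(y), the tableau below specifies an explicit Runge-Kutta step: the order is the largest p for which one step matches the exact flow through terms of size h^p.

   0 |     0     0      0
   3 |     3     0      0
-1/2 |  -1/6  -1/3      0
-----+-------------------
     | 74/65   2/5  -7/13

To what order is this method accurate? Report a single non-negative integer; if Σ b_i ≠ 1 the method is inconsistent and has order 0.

b = (74/65, 2/5, -7/13)
c = (0, 3, -1/2)
Ac = (0, 0, -1)
Σ b_i: 74/65·1 + 2/5·1 + (-7/13)·1 = 1 ✓
b·c: 2/5·3 + (-7/13)·(-1/2) = 191/130 ≠ 1/2 ⇒ order 1.

1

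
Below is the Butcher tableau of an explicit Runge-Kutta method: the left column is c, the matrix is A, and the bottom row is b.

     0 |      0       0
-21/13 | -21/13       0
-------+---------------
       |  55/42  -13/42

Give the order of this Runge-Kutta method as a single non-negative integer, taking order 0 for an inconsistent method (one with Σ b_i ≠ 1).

b = (55/42, -13/42)
c = (0, -21/13)
Σ b_i: 55/42·1 + (-13/42)·1 = 1 ✓
b·c: (-13/42)·(-21/13) = 1/2 ✓; 2 stages ⇒ order 2.

2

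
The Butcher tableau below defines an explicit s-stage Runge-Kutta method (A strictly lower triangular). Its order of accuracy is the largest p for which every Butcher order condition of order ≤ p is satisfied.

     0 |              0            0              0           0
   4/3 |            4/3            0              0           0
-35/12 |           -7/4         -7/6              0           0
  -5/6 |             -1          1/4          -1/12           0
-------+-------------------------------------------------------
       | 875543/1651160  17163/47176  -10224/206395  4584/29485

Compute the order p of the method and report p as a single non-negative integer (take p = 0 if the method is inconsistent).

3

b = (875543/1651160, 17163/47176, -10224/206395, 4584/29485)
c = (0, 4/3, -35/12, -5/6)
Ac = (0, 0, -14/9, 83/144)
Σ b_i: 875543/1651160·1 + 17163/47176·1 + (-10224/206395)·1 + 4584/29485·1 = 1 ✓
b·c: 17163/47176·4/3 + (-10224/206395)·(-35/12) + 4584/29485·(-5/6) = 1/2 ✓
b·c²: 17163/47176·16/9 + (-10224/206395)·1225/144 + 4584/29485·25/36 = 1/3 ✓
b·Ac: (-10224/206395)·(-14/9) + 4584/29485·83/144 = 1/6 ✓
b·c³: 17163/47176·64/27 + (-10224/206395)·(-42875/1728) + 4584/29485·(-125/216) = 424897/212292 ≠ 1/4 ⇒ order 3.
b·(c∘Ac): (-10224/206395)·245/54 + 4584/29485·(-415/864) = -63565/212292 ≠ 1/8
b·Ac²: (-10224/206395)·(-56/27) + 4584/29485·(-457/1728) = 26165/424584 ≠ 1/12
b·A²c: 4584/29485·7/54 = 5348/265365 ≠ 1/24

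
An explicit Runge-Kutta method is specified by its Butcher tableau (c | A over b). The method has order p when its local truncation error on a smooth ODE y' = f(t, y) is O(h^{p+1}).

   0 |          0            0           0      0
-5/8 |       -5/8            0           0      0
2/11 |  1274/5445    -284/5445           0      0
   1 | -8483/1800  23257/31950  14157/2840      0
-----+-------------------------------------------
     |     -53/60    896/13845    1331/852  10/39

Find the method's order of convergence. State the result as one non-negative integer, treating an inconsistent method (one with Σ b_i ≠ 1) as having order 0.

b = (-53/60, 896/13845, 1331/852, 10/39)
c = (0, -5/8, 2/11, 1)
Ac = (0, 0, 71/2178, 65/144)
Σ b_i: (-53/60)·1 + 896/13845·1 + 1331/852·1 + 10/39·1 = 1 ✓
b·c: 896/13845·(-5/8) + 1331/852·2/11 + 10/39·1 = 1/2 ✓
b·c²: 896/13845·25/64 + 1331/852·4/121 + 10/39·1 = 1/3 ✓
b·Ac: 1331/852·71/2178 + 10/39·65/144 = 1/6 ✓
b·c³: 896/13845·(-125/512) + 1331/852·8/1331 + 10/39·1 = 1/4 ✓
b·(c∘Ac): 1331/852·71/11979 + 10/39·65/144 = 1/8 ✓
b·Ac²: 1331/852·(-355/17424) + 10/39·2587/5760 = 1/12 ✓
b·A²c: 10/39·13/80 = 1/24 ✓; 4 stages ⇒ order 4.

4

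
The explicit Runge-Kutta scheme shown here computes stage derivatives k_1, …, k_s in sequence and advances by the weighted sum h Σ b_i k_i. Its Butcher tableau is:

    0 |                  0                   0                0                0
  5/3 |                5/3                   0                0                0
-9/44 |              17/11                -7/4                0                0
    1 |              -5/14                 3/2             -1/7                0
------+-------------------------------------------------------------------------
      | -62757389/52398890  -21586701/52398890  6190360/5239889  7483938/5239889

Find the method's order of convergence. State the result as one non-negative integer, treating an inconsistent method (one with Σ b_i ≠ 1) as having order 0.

3

b = (-62757389/52398890, -21586701/52398890, 6190360/5239889, 7483938/5239889)
c = (0, 5/3, -9/44, 1)
Ac = (0, 0, -35/12, 779/308)
Σ b_i: (-62757389/52398890)·1 + (-21586701/52398890)·1 + 6190360/5239889·1 + 7483938/5239889·1 = 1 ✓
b·c: (-21586701/52398890)·5/3 + 6190360/5239889·(-9/44) + 7483938/5239889·1 = 1/2 ✓
b·c²: (-21586701/52398890)·25/9 + 6190360/5239889·81/1936 + 7483938/5239889·1 = 1/3 ✓
b·Ac: 6190360/5239889·(-35/12) + 7483938/5239889·779/308 = 1/6 ✓
b·c³: (-21586701/52398890)·125/27 + 6190360/5239889·(-729/85184) + 7483938/5239889·1 = -2029802399/4149992088 ≠ 1/4 ⇒ order 3.
b·(c∘Ac): 6190360/5239889·105/176 + 7483938/5239889·779/308 = 22621644/5239889 ≠ 1/8
b·Ac²: 6190360/5239889·(-175/36) + 7483938/5239889·169157/40656 = 828682187/4149992088 ≠ 1/12
b·A²c: 7483938/5239889·5/12 = 6236615/10479778 ≠ 1/24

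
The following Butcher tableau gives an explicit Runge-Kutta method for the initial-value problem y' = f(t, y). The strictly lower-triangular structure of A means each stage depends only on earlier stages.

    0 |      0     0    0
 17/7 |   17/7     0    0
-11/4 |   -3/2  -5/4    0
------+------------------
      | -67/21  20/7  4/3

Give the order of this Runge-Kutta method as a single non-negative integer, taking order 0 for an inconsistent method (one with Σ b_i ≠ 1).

1

b = (-67/21, 20/7, 4/3)
c = (0, 17/7, -11/4)
Ac = (0, 0, -85/28)
Σ b_i: (-67/21)·1 + 20/7·1 + 4/3·1 = 1 ✓
b·c: 20/7·17/7 + 4/3·(-11/4) = 481/147 ≠ 1/2 ⇒ order 1.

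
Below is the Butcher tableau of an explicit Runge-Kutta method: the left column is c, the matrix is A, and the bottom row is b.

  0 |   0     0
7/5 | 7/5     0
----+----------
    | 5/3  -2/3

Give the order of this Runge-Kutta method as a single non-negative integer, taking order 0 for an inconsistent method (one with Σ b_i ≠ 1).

b = (5/3, -2/3)
c = (0, 7/5)
Σ b_i: 5/3·1 + (-2/3)·1 = 1 ✓
b·c: (-2/3)·7/5 = -14/15 ≠ 1/2 ⇒ order 1.

1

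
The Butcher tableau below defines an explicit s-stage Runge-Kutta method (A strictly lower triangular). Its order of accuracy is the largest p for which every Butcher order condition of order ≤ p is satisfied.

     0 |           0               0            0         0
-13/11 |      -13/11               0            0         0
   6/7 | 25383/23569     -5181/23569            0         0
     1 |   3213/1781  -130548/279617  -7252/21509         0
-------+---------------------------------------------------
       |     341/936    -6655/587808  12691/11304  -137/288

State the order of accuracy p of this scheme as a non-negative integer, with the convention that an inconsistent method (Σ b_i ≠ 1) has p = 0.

b = (341/936, -6655/587808, 12691/11304, -137/288)
c = (0, -13/11, 6/7, 1)
Ac = (0, 0, 471/1813, 36/137)
Σ b_i: 341/936·1 + (-6655/587808)·1 + 12691/11304·1 + (-137/288)·1 = 1 ✓
b·c: (-6655/587808)·(-13/11) + 12691/11304·6/7 + (-137/288)·1 = 1/2 ✓
b·c²: (-6655/587808)·169/121 + 12691/11304·36/49 + (-137/288)·1 = 1/3 ✓
b·Ac: 12691/11304·471/1813 + (-137/288)·36/137 = 1/6 ✓
b·c³: (-6655/587808)·(-2197/1331) + 12691/11304·216/343 + (-137/288)·1 = 1/4 ✓
b·(c∘Ac): 12691/11304·2826/12691 + (-137/288)·36/137 = 1/8 ✓
b·Ac²: 12691/11304·(-6123/19943) + (-137/288)·(-1356/1507) = 1/12 ✓
b·A²c: (-137/288)·(-12/137) = 1/24 ✓; 4 stages ⇒ order 4.

4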